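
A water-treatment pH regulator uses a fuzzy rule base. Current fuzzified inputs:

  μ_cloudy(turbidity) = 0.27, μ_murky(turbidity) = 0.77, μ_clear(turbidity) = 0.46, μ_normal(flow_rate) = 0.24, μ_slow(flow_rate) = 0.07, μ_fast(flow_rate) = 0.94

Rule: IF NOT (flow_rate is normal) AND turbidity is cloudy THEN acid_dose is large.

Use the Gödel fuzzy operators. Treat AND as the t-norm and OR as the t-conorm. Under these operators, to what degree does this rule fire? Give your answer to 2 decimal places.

firing strength: ¬normal=1−0.24=0.76, cloudy=0.27; AND[min(a, b)] → w = 0.27

0.27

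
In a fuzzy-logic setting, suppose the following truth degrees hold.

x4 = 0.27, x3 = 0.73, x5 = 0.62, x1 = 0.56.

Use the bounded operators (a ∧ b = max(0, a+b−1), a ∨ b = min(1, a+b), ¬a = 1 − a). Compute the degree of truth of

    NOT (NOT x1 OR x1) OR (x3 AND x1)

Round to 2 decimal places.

0.29

NOT x1 = 1 − 0.56 = 0.44
NOT x1 OR x1 = min(1, a+b) on (0.44, 0.56) = 1.00
NOT (NOT x1 OR x1) = 1 − 1.00 = 0.00
x3 AND x1 = max(0, a+b−1) on (0.73, 0.56) = 0.29
NOT (NOT x1 OR x1) OR (x3 AND x1) = min(1, a+b) on (0.00, 0.29) = 0.29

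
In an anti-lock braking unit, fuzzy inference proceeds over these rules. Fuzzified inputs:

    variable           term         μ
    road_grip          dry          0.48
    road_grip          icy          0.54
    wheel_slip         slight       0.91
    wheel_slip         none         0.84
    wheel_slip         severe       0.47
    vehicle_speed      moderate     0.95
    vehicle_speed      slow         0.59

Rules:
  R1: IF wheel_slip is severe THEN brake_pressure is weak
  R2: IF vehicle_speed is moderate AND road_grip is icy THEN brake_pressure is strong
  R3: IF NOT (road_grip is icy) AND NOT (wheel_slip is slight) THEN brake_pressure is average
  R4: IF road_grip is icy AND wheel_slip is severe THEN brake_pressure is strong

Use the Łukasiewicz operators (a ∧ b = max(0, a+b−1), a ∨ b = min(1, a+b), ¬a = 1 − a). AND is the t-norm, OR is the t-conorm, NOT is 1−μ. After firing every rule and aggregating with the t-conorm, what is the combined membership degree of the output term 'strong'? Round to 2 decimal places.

R1: severe=0.47 → w = 0.47
R2: moderate=0.95, icy=0.54; AND[max(0, a+b−1)] → w = 0.49
R3: ¬icy=1−0.54=0.46, ¬slight=1−0.91=0.09; AND[max(0, a+b−1)] → w = 0.00
R4: icy=0.54, severe=0.47; AND[max(0, a+b−1)] → w = 0.01
Rules with consequent 'strong': {R2, R4} → strengths 0.49, 0.01
Aggregate via t-conorm [min(1, a+b)]: 0.50

0.50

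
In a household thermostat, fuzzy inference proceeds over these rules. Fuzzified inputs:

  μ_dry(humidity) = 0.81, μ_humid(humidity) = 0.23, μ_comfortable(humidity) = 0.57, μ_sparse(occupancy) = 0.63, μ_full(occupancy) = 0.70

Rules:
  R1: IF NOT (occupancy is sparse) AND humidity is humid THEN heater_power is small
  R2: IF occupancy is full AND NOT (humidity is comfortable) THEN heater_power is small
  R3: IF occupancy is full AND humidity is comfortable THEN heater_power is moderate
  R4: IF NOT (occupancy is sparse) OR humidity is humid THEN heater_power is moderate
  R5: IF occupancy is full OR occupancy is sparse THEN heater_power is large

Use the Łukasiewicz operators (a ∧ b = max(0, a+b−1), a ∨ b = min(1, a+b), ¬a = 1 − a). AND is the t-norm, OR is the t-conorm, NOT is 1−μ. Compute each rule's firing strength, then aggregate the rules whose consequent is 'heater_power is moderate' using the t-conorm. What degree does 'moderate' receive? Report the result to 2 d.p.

R1: ¬sparse=1−0.63=0.37, humid=0.23; AND[max(0, a+b−1)] → w = 0.00
R2: full=0.70, ¬comfortable=1−0.57=0.43; AND[max(0, a+b−1)] → w = 0.13
R3: full=0.70, comfortable=0.57; AND[max(0, a+b−1)] → w = 0.27
R4: ¬sparse=1−0.63=0.37, humid=0.23; OR[min(1, a+b)] → w = 0.60
R5: full=0.70, sparse=0.63; OR[min(1, a+b)] → w = 1.00
Rules with consequent 'moderate': {R3, R4} → strengths 0.27, 0.60
Aggregate via t-conorm [min(1, a+b)]: 0.87

0.87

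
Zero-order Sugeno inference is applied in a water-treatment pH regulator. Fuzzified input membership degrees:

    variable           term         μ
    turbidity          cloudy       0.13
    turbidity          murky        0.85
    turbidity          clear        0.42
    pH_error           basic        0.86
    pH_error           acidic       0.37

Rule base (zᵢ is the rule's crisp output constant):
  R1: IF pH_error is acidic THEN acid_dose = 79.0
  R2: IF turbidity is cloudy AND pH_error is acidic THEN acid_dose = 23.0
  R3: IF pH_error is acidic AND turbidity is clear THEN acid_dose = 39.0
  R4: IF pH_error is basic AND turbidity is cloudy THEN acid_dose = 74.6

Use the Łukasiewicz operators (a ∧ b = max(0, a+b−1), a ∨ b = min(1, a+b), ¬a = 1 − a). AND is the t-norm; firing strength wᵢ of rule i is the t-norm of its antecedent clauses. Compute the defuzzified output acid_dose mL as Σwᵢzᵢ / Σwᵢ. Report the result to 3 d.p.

R1 (z=79.0): acidic=0.37 → w = 0.37
R2 (z=23.0): cloudy=0.13, acidic=0.37; AND[max(0, a+b−1)] → w = 0.00
R3 (z=39.0): acidic=0.37, clear=0.42; AND[max(0, a+b−1)] → w = 0.00
R4 (z=74.6): basic=0.86, cloudy=0.13; AND[max(0, a+b−1)] → w = 0.00
Weighted average = (0.37·79.0 + 0.00·23.0 + 0.00·39.0 + 0.00·74.6) / (0.37 + 0.00 + 0.00 + 0.00)
  = 29.2300 / 0.3700 = 79.000

79.000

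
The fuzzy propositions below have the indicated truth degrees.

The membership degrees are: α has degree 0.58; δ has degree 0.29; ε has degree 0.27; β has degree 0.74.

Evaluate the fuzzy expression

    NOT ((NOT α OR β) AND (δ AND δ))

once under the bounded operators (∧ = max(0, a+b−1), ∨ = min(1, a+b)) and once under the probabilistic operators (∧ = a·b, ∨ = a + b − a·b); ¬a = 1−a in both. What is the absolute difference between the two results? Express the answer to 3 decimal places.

0.071

Under bounded:
  NOT α = 1 − 0.58 = 0.42
  NOT α OR β = min(1, a+b) on (0.42, 0.74) = 1.00
  δ AND δ = max(0, a+b−1) on (0.29, 0.29) = 0.00
  (NOT α OR β) AND (δ AND δ) = max(0, a+b−1) on (1.00, 0.00) = 0.00
  NOT ((NOT α OR β) AND (δ AND δ)) = 1 − 0.00 = 1.00
  → value = 1.0000
Under probabilistic:
  NOT α = 1 − 0.5800 = 0.4200
  NOT α OR β = a + b − a·b on (0.4200, 0.7400) = 0.8492
  δ AND δ = a·b on (0.2900, 0.2900) = 0.0841
  (NOT α OR β) AND (δ AND δ) = a·b on (0.8492, 0.0841) = 0.0714
  NOT ((NOT α OR β) AND (δ AND δ)) = 1 − 0.0714 = 0.9286
  → value = 0.9286
|1.0000 − 0.9286| = 0.071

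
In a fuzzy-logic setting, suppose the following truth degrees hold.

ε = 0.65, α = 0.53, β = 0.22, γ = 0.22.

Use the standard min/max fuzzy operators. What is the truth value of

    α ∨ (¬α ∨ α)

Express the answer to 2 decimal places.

0.53

¬α = 1 − 0.53 = 0.47
¬α ∨ α = max(a, b) on (0.47, 0.53) = 0.53
α ∨ (¬α ∨ α) = max(a, b) on (0.53, 0.53) = 0.53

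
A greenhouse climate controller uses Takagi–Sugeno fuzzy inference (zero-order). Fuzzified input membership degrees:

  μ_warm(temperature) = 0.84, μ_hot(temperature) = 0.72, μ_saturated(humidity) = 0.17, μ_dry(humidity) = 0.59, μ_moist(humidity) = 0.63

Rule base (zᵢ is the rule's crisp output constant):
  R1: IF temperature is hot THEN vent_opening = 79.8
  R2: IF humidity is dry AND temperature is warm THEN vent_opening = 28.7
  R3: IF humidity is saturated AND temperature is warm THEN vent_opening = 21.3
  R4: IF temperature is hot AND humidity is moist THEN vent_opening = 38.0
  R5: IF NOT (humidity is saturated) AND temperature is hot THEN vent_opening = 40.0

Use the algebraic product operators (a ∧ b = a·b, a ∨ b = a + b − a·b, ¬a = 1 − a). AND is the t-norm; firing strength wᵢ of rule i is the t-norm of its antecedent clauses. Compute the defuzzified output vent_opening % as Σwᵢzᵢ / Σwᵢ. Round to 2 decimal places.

R1 (z=79.8): hot=0.72 → w = 0.7200
R2 (z=28.7): dry=0.59, warm=0.84; AND[a·b] → w = 0.4956
R3 (z=21.3): saturated=0.17, warm=0.84; AND[a·b] → w = 0.1428
R4 (z=38.0): hot=0.72, moist=0.63; AND[a·b] → w = 0.4536
R5 (z=40.0): ¬saturated=1−0.17=0.83, hot=0.72; AND[a·b] → w = 0.5976
Weighted average = (0.7200·79.8 + 0.4956·28.7 + 0.1428·21.3 + 0.4536·38.0 + 0.5976·40.0) / (0.7200 + 0.4956 + 0.1428 + 0.4536 + 0.5976)
  = 115.8622 / 2.4096 = 48.08

48.08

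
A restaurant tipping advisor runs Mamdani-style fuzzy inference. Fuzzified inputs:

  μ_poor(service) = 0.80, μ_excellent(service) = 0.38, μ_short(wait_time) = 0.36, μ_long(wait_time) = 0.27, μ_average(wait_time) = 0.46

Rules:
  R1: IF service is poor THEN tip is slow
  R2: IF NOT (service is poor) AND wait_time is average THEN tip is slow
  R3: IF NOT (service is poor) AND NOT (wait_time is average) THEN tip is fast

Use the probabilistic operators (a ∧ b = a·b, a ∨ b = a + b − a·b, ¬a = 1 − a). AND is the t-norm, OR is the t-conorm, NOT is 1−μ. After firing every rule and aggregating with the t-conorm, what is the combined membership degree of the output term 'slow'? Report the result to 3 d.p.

0.818

R1: poor=0.80 → w = 0.8000
R2: ¬poor=1−0.80=0.20, average=0.46; AND[a·b] → w = 0.0920
R3: ¬poor=1−0.80=0.20, ¬average=1−0.46=0.54; AND[a·b] → w = 0.1080
Rules with consequent 'slow': {R1, R2} → strengths 0.8000, 0.0920
Aggregate via t-conorm [a + b − a·b]: 0.8184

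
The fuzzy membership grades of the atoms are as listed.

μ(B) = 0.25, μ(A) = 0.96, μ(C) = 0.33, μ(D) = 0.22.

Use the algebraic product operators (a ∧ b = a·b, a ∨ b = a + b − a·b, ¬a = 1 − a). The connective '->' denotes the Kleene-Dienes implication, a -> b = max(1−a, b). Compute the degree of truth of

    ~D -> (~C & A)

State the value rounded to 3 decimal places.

0.643

~D = 1 − 0.2200 = 0.7800
~C = 1 − 0.3300 = 0.6700
~C & A = a·b on (0.6700, 0.9600) = 0.6432
~D -> (~C & A)  [Kleene-Dienes: max(1−a, b)] with a=0.7800, b=0.6432 → 0.6432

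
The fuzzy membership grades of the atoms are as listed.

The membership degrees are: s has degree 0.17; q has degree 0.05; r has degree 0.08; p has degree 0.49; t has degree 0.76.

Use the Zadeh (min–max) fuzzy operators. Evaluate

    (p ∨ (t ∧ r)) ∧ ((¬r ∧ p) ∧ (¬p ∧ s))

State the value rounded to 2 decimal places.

0.17

t ∧ r = min(a, b) on (0.76, 0.08) = 0.08
p ∨ (t ∧ r) = max(a, b) on (0.49, 0.08) = 0.49
¬r = 1 − 0.08 = 0.92
¬r ∧ p = min(a, b) on (0.92, 0.49) = 0.49
¬p = 1 − 0.49 = 0.51
¬p ∧ s = min(a, b) on (0.51, 0.17) = 0.17
(¬r ∧ p) ∧ (¬p ∧ s) = min(a, b) on (0.49, 0.17) = 0.17
(p ∨ (t ∧ r)) ∧ ((¬r ∧ p) ∧ (¬p ∧ s)) = min(a, b) on (0.49, 0.17) = 0.17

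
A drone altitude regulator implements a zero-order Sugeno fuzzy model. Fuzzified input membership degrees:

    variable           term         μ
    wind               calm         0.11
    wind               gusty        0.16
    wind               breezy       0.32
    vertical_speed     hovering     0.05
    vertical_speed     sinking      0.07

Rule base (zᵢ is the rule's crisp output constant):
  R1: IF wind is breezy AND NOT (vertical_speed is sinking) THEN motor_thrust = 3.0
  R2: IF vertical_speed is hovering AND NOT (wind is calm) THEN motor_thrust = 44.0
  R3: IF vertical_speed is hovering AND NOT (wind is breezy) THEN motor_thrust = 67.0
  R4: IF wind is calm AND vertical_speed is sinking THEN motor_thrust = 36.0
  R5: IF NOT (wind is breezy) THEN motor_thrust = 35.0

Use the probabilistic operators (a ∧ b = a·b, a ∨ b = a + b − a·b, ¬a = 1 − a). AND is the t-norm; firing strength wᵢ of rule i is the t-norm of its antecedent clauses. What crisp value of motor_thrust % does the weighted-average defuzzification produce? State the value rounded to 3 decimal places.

27.454

R1 (z=3.0): breezy=0.32, ¬sinking=1−0.07=0.93; AND[a·b] → w = 0.2976
R2 (z=44.0): hovering=0.05, ¬calm=1−0.11=0.89; AND[a·b] → w = 0.0445
R3 (z=67.0): hovering=0.05, ¬breezy=1−0.32=0.68; AND[a·b] → w = 0.0340
R4 (z=36.0): calm=0.11, sinking=0.07; AND[a·b] → w = 0.0077
R5 (z=35.0): ¬breezy=1−0.32=0.68 → w = 0.6800
Weighted average = (0.2976·3.0 + 0.0445·44.0 + 0.0340·67.0 + 0.0077·36.0 + 0.6800·35.0) / (0.2976 + 0.0445 + 0.0340 + 0.0077 + 0.6800)
  = 29.2060 / 1.0638 = 27.454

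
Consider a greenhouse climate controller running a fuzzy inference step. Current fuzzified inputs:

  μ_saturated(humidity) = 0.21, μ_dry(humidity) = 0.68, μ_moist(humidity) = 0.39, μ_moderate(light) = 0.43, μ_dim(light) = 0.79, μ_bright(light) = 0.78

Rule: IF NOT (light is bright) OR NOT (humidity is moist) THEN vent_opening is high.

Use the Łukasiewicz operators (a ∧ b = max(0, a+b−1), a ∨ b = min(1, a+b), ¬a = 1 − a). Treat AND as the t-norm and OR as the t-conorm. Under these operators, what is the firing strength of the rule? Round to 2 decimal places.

firing strength: ¬bright=1−0.78=0.22, ¬moist=1−0.39=0.61; OR[min(1, a+b)] → w = 0.83

0.83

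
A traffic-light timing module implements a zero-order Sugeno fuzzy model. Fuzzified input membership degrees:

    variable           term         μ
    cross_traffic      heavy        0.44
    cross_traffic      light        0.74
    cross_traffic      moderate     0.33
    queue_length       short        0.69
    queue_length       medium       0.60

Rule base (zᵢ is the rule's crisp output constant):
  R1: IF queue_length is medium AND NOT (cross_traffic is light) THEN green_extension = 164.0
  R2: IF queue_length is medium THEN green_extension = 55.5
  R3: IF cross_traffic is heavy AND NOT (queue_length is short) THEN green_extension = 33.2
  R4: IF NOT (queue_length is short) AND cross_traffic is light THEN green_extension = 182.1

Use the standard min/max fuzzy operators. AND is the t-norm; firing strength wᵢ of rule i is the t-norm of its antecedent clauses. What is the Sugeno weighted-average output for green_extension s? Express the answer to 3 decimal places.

96.407

R1 (z=164.0): medium=0.60, ¬light=1−0.74=0.26; AND[min(a, b)] → w = 0.26
R2 (z=55.5): medium=0.60 → w = 0.60
R3 (z=33.2): heavy=0.44, ¬short=1−0.69=0.31; AND[min(a, b)] → w = 0.31
R4 (z=182.1): ¬short=1−0.69=0.31, light=0.74; AND[min(a, b)] → w = 0.31
Weighted average = (0.26·164.0 + 0.60·55.5 + 0.31·33.2 + 0.31·182.1) / (0.26 + 0.60 + 0.31 + 0.31)
  = 142.6830 / 1.4800 = 96.407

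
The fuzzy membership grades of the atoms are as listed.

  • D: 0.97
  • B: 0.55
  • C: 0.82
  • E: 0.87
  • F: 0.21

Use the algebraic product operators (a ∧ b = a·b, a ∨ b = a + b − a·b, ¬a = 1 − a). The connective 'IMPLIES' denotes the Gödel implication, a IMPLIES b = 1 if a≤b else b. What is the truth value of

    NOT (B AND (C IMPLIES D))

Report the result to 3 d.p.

C IMPLIES D  [Gödel: 1 if a≤b else b] with a=0.8200, b=0.9700 → 1.0000
B AND (C IMPLIES D) = a·b on (0.5500, 1.0000) = 0.5500
NOT (B AND (C IMPLIES D)) = 1 − 0.5500 = 0.4500

0.450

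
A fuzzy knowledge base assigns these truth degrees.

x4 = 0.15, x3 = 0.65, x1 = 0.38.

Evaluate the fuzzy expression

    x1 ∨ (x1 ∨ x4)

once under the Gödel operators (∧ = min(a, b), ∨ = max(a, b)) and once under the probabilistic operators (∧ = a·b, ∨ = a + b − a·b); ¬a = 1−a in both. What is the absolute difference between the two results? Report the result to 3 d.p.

Under Gödel:
  x1 ∨ x4 = max(a, b) on (0.38, 0.15) = 0.38
  x1 ∨ (x1 ∨ x4) = max(a, b) on (0.38, 0.38) = 0.38
  → value = 0.3800
Under probabilistic:
  x1 ∨ x4 = a + b − a·b on (0.3800, 0.1500) = 0.4730
  x1 ∨ (x1 ∨ x4) = a + b − a·b on (0.3800, 0.4730) = 0.6733
  → value = 0.6733
|0.3800 − 0.6733| = 0.293

0.293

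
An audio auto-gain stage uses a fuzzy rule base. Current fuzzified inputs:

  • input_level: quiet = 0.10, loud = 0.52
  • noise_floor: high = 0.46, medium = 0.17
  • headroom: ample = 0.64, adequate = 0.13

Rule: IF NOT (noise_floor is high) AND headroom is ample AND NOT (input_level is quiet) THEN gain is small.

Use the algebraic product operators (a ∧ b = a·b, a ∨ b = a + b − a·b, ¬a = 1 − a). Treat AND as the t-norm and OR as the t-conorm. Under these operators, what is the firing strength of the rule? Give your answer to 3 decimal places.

firing strength: ¬high=1−0.46=0.54, ample=0.64, ¬quiet=1−0.10=0.90; AND[a·b] → w = 0.3110

0.311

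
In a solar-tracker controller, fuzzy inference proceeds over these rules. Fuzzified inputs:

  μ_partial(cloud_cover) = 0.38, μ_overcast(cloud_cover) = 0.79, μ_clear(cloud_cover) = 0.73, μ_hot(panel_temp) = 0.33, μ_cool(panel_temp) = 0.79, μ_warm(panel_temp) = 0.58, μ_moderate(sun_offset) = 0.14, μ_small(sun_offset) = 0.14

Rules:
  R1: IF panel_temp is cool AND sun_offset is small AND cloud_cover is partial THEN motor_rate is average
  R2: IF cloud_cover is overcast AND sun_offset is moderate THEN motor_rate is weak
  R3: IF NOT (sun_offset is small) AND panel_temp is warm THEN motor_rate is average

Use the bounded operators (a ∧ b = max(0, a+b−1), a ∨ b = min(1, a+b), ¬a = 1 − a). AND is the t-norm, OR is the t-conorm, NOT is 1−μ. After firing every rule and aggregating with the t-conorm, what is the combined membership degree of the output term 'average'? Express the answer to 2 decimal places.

R1: cool=0.79, small=0.14, partial=0.38; AND[max(0, a+b−1)] → w = 0.00
R2: overcast=0.79, moderate=0.14; AND[max(0, a+b−1)] → w = 0.00
R3: ¬small=1−0.14=0.86, warm=0.58; AND[max(0, a+b−1)] → w = 0.44
Rules with consequent 'average': {R1, R3} → strengths 0.00, 0.44
Aggregate via t-conorm [min(1, a+b)]: 0.44

0.44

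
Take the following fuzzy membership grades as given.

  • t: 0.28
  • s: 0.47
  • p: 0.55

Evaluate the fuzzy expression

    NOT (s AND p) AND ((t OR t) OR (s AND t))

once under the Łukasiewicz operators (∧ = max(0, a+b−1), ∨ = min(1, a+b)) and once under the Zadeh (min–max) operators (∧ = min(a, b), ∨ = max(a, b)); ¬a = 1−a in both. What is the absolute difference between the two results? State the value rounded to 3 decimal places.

Under Łukasiewicz:
  s AND p = max(0, a+b−1) on (0.47, 0.55) = 0.02
  NOT (s AND p) = 1 − 0.02 = 0.98
  t OR t = min(1, a+b) on (0.28, 0.28) = 0.56
  s AND t = max(0, a+b−1) on (0.47, 0.28) = 0.00
  (t OR t) OR (s AND t) = min(1, a+b) on (0.56, 0.00) = 0.56
  NOT (s AND p) AND ((t OR t) OR (s AND t)) = max(0, a+b−1) on (0.98, 0.56) = 0.54
  → value = 0.5400
Under Zadeh (min–max):
  s AND p = min(a, b) on (0.47, 0.55) = 0.47
  NOT (s AND p) = 1 − 0.47 = 0.53
  t OR t = max(a, b) on (0.28, 0.28) = 0.28
  s AND t = min(a, b) on (0.47, 0.28) = 0.28
  (t OR t) OR (s AND t) = max(a, b) on (0.28, 0.28) = 0.28
  NOT (s AND p) AND ((t OR t) OR (s AND t)) = min(a, b) on (0.53, 0.28) = 0.28
  → value = 0.2800
|0.5400 − 0.2800| = 0.260

0.260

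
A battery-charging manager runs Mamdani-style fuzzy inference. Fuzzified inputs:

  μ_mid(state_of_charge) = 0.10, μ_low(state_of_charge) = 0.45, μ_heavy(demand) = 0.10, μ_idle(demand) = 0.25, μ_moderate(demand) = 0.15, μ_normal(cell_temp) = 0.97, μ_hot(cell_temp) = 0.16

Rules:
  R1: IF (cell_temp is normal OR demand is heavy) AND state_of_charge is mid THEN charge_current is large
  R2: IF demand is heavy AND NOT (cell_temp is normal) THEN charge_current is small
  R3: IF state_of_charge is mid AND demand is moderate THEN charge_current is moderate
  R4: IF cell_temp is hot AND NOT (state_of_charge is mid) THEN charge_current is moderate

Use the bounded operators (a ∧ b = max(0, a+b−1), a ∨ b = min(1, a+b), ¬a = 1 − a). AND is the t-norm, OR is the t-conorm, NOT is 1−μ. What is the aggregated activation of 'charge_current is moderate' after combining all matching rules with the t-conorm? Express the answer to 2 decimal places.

R1: (normal=0.97 OR heavy=0.10) = 1.00; AND[max(0, a+b−1)] with mid=0.10 → w = 0.10
R2: heavy=0.10, ¬normal=1−0.97=0.03; AND[max(0, a+b−1)] → w = 0.00
R3: mid=0.10, moderate=0.15; AND[max(0, a+b−1)] → w = 0.00
R4: hot=0.16, ¬mid=1−0.10=0.90; AND[max(0, a+b−1)] → w = 0.06
Rules with consequent 'moderate': {R3, R4} → strengths 0.00, 0.06
Aggregate via t-conorm [min(1, a+b)]: 0.06

0.06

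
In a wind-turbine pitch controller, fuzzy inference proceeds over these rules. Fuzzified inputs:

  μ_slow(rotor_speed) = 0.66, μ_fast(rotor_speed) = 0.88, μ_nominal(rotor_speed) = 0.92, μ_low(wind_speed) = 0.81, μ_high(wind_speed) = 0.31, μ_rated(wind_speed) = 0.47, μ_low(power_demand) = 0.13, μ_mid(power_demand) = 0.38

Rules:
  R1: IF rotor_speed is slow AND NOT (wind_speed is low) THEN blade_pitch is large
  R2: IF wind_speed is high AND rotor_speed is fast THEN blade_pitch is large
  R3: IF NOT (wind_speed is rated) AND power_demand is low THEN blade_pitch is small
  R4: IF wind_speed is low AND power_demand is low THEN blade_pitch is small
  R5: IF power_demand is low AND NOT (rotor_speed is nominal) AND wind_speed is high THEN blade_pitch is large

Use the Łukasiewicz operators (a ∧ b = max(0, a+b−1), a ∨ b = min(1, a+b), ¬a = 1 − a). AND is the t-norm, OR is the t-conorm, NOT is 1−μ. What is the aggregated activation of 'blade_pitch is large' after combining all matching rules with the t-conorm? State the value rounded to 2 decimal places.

R1: slow=0.66, ¬low=1−0.81=0.19; AND[max(0, a+b−1)] → w = 0.00
R2: high=0.31, fast=0.88; AND[max(0, a+b−1)] → w = 0.19
R3: ¬rated=1−0.47=0.53, low=0.13; AND[max(0, a+b−1)] → w = 0.00
R4: low=0.81, low=0.13; AND[max(0, a+b−1)] → w = 0.00
R5: low=0.13, ¬nominal=1−0.92=0.08, high=0.31; AND[max(0, a+b−1)] → w = 0.00
Rules with consequent 'large': {R1, R2, R5} → strengths 0.00, 0.19, 0.00
Aggregate via t-conorm [min(1, a+b)]: 0.19

0.19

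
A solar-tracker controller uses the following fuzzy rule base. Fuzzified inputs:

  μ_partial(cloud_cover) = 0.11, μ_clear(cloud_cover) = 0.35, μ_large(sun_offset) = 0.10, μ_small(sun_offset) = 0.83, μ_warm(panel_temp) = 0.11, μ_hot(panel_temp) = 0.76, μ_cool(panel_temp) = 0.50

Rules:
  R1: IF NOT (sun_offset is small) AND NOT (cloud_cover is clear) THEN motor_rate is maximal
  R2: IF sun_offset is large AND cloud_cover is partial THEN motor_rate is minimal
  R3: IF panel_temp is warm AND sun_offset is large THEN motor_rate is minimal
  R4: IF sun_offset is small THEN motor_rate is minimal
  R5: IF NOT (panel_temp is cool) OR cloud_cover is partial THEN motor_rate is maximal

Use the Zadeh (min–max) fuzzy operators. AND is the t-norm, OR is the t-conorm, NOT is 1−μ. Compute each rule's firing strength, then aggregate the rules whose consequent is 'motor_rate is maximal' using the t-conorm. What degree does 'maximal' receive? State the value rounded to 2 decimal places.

R1: ¬small=1−0.83=0.17, ¬clear=1−0.35=0.65; AND[min(a, b)] → w = 0.17
R2: large=0.10, partial=0.11; AND[min(a, b)] → w = 0.10
R3: warm=0.11, large=0.10; AND[min(a, b)] → w = 0.10
R4: small=0.83 → w = 0.83
R5: ¬cool=1−0.50=0.50, partial=0.11; OR[max(a, b)] → w = 0.50
Rules with consequent 'maximal': {R1, R5} → strengths 0.17, 0.50
Aggregate via t-conorm [max(a, b)]: 0.50

0.50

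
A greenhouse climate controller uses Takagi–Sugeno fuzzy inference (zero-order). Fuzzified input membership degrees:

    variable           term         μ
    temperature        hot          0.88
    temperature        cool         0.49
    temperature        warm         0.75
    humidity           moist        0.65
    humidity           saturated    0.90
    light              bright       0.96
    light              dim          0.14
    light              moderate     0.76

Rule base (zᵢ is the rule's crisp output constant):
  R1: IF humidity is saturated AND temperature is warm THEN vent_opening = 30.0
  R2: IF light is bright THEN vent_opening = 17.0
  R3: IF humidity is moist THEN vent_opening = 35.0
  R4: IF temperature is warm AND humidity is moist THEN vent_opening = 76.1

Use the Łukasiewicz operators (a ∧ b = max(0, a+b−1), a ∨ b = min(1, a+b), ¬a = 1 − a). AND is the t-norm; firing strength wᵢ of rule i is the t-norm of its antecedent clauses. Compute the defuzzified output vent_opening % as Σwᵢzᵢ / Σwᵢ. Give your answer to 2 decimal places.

33.46

R1 (z=30.0): saturated=0.90, warm=0.75; AND[max(0, a+b−1)] → w = 0.65
R2 (z=17.0): bright=0.96 → w = 0.96
R3 (z=35.0): moist=0.65 → w = 0.65
R4 (z=76.1): warm=0.75, moist=0.65; AND[max(0, a+b−1)] → w = 0.40
Weighted average = (0.65·30.0 + 0.96·17.0 + 0.65·35.0 + 0.40·76.1) / (0.65 + 0.96 + 0.65 + 0.40)
  = 89.0100 / 2.6600 = 33.46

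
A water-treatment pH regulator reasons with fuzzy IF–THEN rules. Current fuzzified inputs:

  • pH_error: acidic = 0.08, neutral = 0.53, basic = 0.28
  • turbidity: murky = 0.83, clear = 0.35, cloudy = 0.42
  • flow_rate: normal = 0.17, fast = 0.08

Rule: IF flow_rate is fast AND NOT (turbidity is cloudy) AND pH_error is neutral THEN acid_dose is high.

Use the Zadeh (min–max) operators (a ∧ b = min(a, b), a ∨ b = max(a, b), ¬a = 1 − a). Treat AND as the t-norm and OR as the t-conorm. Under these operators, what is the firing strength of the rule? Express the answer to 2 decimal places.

firing strength: fast=0.08, ¬cloudy=1−0.42=0.58, neutral=0.53; AND[min(a, b)] → w = 0.08

0.08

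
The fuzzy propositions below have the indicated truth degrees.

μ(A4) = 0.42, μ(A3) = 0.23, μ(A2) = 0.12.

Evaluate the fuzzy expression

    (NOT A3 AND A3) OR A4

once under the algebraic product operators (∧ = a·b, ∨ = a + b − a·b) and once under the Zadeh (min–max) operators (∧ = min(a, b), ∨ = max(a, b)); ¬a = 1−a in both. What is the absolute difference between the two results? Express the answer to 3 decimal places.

Under algebraic product:
  NOT A3 = 1 − 0.2300 = 0.7700
  NOT A3 AND A3 = a·b on (0.7700, 0.2300) = 0.1771
  (NOT A3 AND A3) OR A4 = a + b − a·b on (0.1771, 0.4200) = 0.5227
  → value = 0.5227
Under Zadeh (min–max):
  NOT A3 = 1 − 0.23 = 0.77
  NOT A3 AND A3 = min(a, b) on (0.77, 0.23) = 0.23
  (NOT A3 AND A3) OR A4 = max(a, b) on (0.23, 0.42) = 0.42
  → value = 0.4200
|0.5227 − 0.4200| = 0.103

0.103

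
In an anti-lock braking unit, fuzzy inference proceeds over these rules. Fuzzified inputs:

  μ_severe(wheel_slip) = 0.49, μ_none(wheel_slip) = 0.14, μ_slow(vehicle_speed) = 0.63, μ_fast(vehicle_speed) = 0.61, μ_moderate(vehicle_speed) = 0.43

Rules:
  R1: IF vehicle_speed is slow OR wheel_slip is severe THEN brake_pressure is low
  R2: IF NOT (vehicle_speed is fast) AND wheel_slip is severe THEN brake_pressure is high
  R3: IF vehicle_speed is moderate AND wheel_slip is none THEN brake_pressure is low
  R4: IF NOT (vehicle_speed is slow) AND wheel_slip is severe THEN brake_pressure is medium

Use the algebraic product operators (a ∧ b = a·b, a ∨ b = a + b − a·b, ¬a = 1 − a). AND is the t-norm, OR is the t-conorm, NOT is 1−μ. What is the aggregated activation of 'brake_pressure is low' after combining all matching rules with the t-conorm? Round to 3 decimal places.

0.823

R1: slow=0.63, severe=0.49; OR[a + b − a·b] → w = 0.8113
R2: ¬fast=1−0.61=0.39, severe=0.49; AND[a·b] → w = 0.1911
R3: moderate=0.43, none=0.14; AND[a·b] → w = 0.0602
R4: ¬slow=1−0.63=0.37, severe=0.49; AND[a·b] → w = 0.1813
Rules with consequent 'low': {R1, R3} → strengths 0.8113, 0.0602
Aggregate via t-conorm [a + b − a·b]: 0.8227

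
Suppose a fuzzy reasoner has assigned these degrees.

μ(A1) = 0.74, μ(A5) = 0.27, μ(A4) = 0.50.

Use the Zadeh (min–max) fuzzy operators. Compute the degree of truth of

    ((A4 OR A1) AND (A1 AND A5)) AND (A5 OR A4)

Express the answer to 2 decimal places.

0.27

A4 OR A1 = max(a, b) on (0.50, 0.74) = 0.74
A1 AND A5 = min(a, b) on (0.74, 0.27) = 0.27
(A4 OR A1) AND (A1 AND A5) = min(a, b) on (0.74, 0.27) = 0.27
A5 OR A4 = max(a, b) on (0.27, 0.50) = 0.50
((A4 OR A1) AND (A1 AND A5)) AND (A5 OR A4) = min(a, b) on (0.27, 0.50) = 0.27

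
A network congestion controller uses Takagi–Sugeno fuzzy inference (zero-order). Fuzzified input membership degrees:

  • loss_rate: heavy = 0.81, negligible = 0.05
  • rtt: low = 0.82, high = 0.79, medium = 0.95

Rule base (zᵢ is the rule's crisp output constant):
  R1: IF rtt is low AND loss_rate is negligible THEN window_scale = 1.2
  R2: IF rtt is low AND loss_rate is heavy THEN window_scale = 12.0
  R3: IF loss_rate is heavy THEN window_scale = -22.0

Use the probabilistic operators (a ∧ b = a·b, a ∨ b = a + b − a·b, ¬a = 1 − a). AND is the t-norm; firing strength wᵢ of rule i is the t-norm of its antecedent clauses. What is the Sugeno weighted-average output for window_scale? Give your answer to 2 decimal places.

R1 (z=1.2): low=0.82, negligible=0.05; AND[a·b] → w = 0.0410
R2 (z=12.0): low=0.82, heavy=0.81; AND[a·b] → w = 0.6642
R3 (z=-22.0): heavy=0.81 → w = 0.8100
Weighted average = (0.0410·1.2 + 0.6642·12.0 + 0.8100·-22.0) / (0.0410 + 0.6642 + 0.8100)
  = -9.8004 / 1.5152 = -6.47

-6.47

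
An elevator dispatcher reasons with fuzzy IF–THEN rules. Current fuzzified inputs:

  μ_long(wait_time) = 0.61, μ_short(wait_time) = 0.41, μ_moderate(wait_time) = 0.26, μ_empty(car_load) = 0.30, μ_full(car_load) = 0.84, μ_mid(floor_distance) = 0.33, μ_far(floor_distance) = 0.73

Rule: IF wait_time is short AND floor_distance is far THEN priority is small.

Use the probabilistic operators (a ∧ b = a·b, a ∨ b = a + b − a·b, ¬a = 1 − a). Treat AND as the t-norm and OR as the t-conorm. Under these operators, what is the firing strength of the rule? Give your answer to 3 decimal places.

0.299

firing strength: short=0.41, far=0.73; AND[a·b] → w = 0.2993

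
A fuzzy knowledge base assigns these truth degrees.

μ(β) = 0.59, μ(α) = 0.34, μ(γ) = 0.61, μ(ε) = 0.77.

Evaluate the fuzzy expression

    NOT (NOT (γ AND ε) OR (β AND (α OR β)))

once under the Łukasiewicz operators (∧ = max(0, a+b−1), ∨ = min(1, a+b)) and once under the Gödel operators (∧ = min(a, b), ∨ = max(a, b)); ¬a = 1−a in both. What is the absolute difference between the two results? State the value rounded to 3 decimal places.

Under Łukasiewicz:
  γ AND ε = max(0, a+b−1) on (0.61, 0.77) = 0.38
  NOT (γ AND ε) = 1 − 0.38 = 0.62
  α OR β = min(1, a+b) on (0.34, 0.59) = 0.93
  β AND (α OR β) = max(0, a+b−1) on (0.59, 0.93) = 0.52
  NOT (γ AND ε) OR (β AND (α OR β)) = min(1, a+b) on (0.62, 0.52) = 1.00
  NOT (NOT (γ AND ε) OR (β AND (α OR β))) = 1 − 1.00 = 0.00
  → value = 0.0000
Under Gödel:
  γ AND ε = min(a, b) on (0.61, 0.77) = 0.61
  NOT (γ AND ε) = 1 − 0.61 = 0.39
  α OR β = max(a, b) on (0.34, 0.59) = 0.59
  β AND (α OR β) = min(a, b) on (0.59, 0.59) = 0.59
  NOT (γ AND ε) OR (β AND (α OR β)) = max(a, b) on (0.39, 0.59) = 0.59
  NOT (NOT (γ AND ε) OR (β AND (α OR β))) = 1 − 0.59 = 0.41
  → value = 0.4100
|0.0000 − 0.4100| = 0.410

0.410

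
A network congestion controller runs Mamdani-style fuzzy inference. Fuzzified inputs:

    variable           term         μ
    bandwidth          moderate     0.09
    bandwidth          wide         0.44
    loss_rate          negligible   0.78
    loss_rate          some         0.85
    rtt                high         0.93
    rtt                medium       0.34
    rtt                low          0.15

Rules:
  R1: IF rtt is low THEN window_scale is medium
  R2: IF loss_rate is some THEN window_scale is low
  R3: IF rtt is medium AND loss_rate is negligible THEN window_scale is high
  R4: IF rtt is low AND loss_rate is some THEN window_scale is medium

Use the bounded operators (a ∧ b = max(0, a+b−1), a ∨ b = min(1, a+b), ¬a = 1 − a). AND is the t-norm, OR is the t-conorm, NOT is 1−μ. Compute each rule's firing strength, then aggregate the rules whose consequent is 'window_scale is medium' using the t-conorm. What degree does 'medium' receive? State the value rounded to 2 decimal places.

0.15

R1: low=0.15 → w = 0.15
R2: some=0.85 → w = 0.85
R3: medium=0.34, negligible=0.78; AND[max(0, a+b−1)] → w = 0.12
R4: low=0.15, some=0.85; AND[max(0, a+b−1)] → w = 0.00
Rules with consequent 'medium': {R1, R4} → strengths 0.15, 0.00
Aggregate via t-conorm [min(1, a+b)]: 0.15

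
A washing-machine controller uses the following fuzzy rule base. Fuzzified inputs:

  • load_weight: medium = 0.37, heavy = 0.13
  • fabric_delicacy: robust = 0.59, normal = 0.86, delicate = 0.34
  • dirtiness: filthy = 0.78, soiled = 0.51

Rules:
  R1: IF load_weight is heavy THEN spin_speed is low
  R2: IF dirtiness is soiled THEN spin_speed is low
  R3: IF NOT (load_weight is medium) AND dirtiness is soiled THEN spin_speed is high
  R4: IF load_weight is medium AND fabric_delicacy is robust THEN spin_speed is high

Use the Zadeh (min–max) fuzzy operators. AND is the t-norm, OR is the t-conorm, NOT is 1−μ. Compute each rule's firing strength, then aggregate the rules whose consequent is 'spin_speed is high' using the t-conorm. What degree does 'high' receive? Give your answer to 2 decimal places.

R1: heavy=0.13 → w = 0.13
R2: soiled=0.51 → w = 0.51
R3: ¬medium=1−0.37=0.63, soiled=0.51; AND[min(a, b)] → w = 0.51
R4: medium=0.37, robust=0.59; AND[min(a, b)] → w = 0.37
Rules with consequent 'high': {R3, R4} → strengths 0.51, 0.37
Aggregate via t-conorm [max(a, b)]: 0.51

0.51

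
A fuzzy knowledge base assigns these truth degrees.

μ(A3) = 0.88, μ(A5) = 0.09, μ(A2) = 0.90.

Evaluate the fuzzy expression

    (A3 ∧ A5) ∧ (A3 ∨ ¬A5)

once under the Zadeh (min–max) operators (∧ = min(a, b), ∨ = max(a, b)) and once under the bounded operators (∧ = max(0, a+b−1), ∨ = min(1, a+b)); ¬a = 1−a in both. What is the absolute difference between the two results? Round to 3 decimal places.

Under Zadeh (min–max):
  A3 ∧ A5 = min(a, b) on (0.88, 0.09) = 0.09
  ¬A5 = 1 − 0.09 = 0.91
  A3 ∨ ¬A5 = max(a, b) on (0.88, 0.91) = 0.91
  (A3 ∧ A5) ∧ (A3 ∨ ¬A5) = min(a, b) on (0.09, 0.91) = 0.09
  → value = 0.0900
Under bounded:
  A3 ∧ A5 = max(0, a+b−1) on (0.88, 0.09) = 0.00
  ¬A5 = 1 − 0.09 = 0.91
  A3 ∨ ¬A5 = min(1, a+b) on (0.88, 0.91) = 1.00
  (A3 ∧ A5) ∧ (A3 ∨ ¬A5) = max(0, a+b−1) on (0.00, 1.00) = 0.00
  → value = 0.0000
|0.0900 − 0.0000| = 0.090

0.090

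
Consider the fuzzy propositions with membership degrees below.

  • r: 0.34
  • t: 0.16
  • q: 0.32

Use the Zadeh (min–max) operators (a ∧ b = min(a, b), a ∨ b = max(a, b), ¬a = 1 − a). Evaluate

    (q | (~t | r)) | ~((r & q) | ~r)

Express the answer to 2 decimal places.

~t = 1 − 0.16 = 0.84
~t | r = max(a, b) on (0.84, 0.34) = 0.84
q | (~t | r) = max(a, b) on (0.32, 0.84) = 0.84
r & q = min(a, b) on (0.34, 0.32) = 0.32
~r = 1 − 0.34 = 0.66
(r & q) | ~r = max(a, b) on (0.32, 0.66) = 0.66
~((r & q) | ~r) = 1 − 0.66 = 0.34
(q | (~t | r)) | ~((r & q) | ~r) = max(a, b) on (0.84, 0.34) = 0.84

0.84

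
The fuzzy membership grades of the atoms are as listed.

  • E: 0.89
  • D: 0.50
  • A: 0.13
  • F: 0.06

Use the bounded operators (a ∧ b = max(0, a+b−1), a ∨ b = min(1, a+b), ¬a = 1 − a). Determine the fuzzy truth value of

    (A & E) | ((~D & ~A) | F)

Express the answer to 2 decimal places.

A & E = max(0, a+b−1) on (0.13, 0.89) = 0.02
~D = 1 − 0.50 = 0.50
~A = 1 − 0.13 = 0.87
~D & ~A = max(0, a+b−1) on (0.50, 0.87) = 0.37
(~D & ~A) | F = min(1, a+b) on (0.37, 0.06) = 0.43
(A & E) | ((~D & ~A) | F) = min(1, a+b) on (0.02, 0.43) = 0.45

0.45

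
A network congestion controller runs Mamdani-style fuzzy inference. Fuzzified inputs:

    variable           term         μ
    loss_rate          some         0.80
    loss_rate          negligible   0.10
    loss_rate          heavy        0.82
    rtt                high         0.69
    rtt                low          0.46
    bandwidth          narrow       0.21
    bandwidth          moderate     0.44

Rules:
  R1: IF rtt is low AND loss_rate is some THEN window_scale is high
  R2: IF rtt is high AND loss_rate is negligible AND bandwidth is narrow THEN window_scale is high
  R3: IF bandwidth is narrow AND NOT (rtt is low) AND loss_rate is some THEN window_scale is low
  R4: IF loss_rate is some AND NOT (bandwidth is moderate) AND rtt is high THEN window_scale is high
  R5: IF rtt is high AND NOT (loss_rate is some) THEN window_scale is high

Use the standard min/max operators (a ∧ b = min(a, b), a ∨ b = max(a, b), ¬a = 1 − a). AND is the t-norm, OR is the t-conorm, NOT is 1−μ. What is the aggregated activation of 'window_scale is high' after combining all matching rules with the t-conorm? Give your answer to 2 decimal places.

0.56

R1: low=0.46, some=0.80; AND[min(a, b)] → w = 0.46
R2: high=0.69, negligible=0.10, narrow=0.21; AND[min(a, b)] → w = 0.10
R3: narrow=0.21, ¬low=1−0.46=0.54, some=0.80; AND[min(a, b)] → w = 0.21
R4: some=0.80, ¬moderate=1−0.44=0.56, high=0.69; AND[min(a, b)] → w = 0.56
R5: high=0.69, ¬some=1−0.80=0.20; AND[min(a, b)] → w = 0.20
Rules with consequent 'high': {R1, R2, R4, R5} → strengths 0.46, 0.10, 0.56, 0.20
Aggregate via t-conorm [max(a, b)]: 0.56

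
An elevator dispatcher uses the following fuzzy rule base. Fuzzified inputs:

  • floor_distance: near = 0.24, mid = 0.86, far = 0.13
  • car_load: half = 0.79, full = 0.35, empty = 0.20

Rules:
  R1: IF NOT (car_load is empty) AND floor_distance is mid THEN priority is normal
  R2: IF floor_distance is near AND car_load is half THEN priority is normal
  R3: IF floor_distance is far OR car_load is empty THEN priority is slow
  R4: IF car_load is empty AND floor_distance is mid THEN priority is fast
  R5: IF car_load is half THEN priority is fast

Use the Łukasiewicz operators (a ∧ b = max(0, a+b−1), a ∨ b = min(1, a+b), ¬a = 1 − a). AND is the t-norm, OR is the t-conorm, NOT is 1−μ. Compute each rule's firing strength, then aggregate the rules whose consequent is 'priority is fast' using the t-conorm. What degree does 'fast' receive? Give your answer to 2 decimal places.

R1: ¬empty=1−0.20=0.80, mid=0.86; AND[max(0, a+b−1)] → w = 0.66
R2: near=0.24, half=0.79; AND[max(0, a+b−1)] → w = 0.03
R3: far=0.13, empty=0.20; OR[min(1, a+b)] → w = 0.33
R4: empty=0.20, mid=0.86; AND[max(0, a+b−1)] → w = 0.06
R5: half=0.79 → w = 0.79
Rules with consequent 'fast': {R4, R5} → strengths 0.06, 0.79
Aggregate via t-conorm [min(1, a+b)]: 0.85

0.85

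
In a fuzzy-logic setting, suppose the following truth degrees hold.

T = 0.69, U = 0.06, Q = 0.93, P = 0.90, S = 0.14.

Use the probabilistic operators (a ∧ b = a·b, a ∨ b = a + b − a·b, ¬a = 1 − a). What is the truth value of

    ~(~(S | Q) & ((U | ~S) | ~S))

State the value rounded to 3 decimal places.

S | Q = a + b − a·b on (0.1400, 0.9300) = 0.9398
~(S | Q) = 1 − 0.9398 = 0.0602
~S = 1 − 0.1400 = 0.8600
U | ~S = a + b − a·b on (0.0600, 0.8600) = 0.8684
~S = 1 − 0.1400 = 0.8600
(U | ~S) | ~S = a + b − a·b on (0.8684, 0.8600) = 0.9816
~(S | Q) & ((U | ~S) | ~S) = a·b on (0.0602, 0.9816) = 0.0591
~(~(S | Q) & ((U | ~S) | ~S)) = 1 − 0.0591 = 0.9409

0.941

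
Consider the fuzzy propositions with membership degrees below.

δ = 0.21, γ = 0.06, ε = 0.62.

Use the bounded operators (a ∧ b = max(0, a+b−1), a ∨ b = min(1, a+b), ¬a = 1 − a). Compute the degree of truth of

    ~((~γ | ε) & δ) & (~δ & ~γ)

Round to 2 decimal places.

0.52

~γ = 1 − 0.06 = 0.94
~γ | ε = min(1, a+b) on (0.94, 0.62) = 1.00
(~γ | ε) & δ = max(0, a+b−1) on (1.00, 0.21) = 0.21
~((~γ | ε) & δ) = 1 − 0.21 = 0.79
~δ = 1 − 0.21 = 0.79
~γ = 1 − 0.06 = 0.94
~δ & ~γ = max(0, a+b−1) on (0.79, 0.94) = 0.73
~((~γ | ε) & δ) & (~δ & ~γ) = max(0, a+b−1) on (0.79, 0.73) = 0.52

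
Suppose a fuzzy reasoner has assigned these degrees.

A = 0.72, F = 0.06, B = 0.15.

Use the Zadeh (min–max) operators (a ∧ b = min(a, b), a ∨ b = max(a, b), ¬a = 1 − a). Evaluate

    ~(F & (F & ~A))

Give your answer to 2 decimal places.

~A = 1 − 0.72 = 0.28
F & ~A = min(a, b) on (0.06, 0.28) = 0.06
F & (F & ~A) = min(a, b) on (0.06, 0.06) = 0.06
~(F & (F & ~A)) = 1 − 0.06 = 0.94

0.94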